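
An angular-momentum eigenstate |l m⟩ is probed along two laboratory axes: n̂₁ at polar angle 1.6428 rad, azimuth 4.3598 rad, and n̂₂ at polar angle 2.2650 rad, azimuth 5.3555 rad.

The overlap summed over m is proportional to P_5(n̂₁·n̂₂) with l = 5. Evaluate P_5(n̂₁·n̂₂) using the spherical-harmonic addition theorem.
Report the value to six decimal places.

Summing Y*_{l m}(θ₁,φ₁)·Y_{l m}(θ₂,φ₂) over m ∈ [−5, 5]; prefactor 4π/(2·5+1) = 1.142397:
  m=-5: -0.449718+0.087492i × -0.009197-0.124123i = +0.014996+0.055016i  (running Σ = +0.014996+0.055016i)
  m=-4: -0.016694+0.103157i × +0.275984+0.176566i = -0.022821+0.025522i  (running Σ = -0.007825+0.080538i)
  m=-3: -0.285140-0.160631i × -0.394694+0.147905i = +0.136301+0.021227i  (running Σ = +0.128476+0.101764i)
  m=-2: -0.090930+0.077398i × +0.040984-0.140111i = +0.007118+0.015912i  (running Σ = +0.135593+0.117677i)
  m=-1: -0.102385-0.278245i × -0.178928-0.238765i = -0.048116+0.074232i  (running Σ = +0.087477+0.191909i)
  m=0: -0.123170-0.000000i × +0.231724+0.000000i = -0.028541-0.000000i  (running Σ = +0.058936+0.191909i)
  m=1: +0.102385-0.278245i × +0.178928-0.238765i = -0.048116-0.074232i  (running Σ = +0.010820+0.117677i)
  m=2: -0.090930-0.077398i × +0.040984+0.140111i = +0.007118-0.015912i  (running Σ = +0.017938+0.101764i)
  m=3: +0.285140-0.160631i × +0.394694+0.147905i = +0.136301-0.021227i  (running Σ = +0.154239+0.080538i)
  m=4: -0.016694-0.103157i × +0.275984-0.176566i = -0.022821-0.025522i  (running Σ = +0.131417+0.055016i)
  m=5: +0.449718+0.087492i × +0.009197-0.124123i = +0.014996-0.055016i  (running Σ = +0.146413-0.000000i)
Σ over m = +0.146413-0.000000i; ×(4π/11) → +0.167262-0.000000i. Real part: 0.167262

0.167262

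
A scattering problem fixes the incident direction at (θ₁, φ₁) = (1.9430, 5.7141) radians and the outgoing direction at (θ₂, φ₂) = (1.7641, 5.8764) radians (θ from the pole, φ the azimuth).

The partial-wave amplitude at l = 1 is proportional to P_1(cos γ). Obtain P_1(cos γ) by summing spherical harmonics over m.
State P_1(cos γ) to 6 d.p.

0.972026

Expand P_1 via completeness: Σ_{m} conj(Y_{1,m}) at Ω₁ times Y_{1,m} at Ω₂ —
  term(m=-1) = 0.10769 - 0.01763j   from Y*(Ω₁)=0.27111 - 0.17343j, Y(Ω₂)=0.31139 + 0.13415j
  term(m=+0) = 0.01668 + 0.00000j   from Y*(Ω₁)=-0.17769 + 0.00000j, Y(Ω₂)=-0.09386 + 0.00000j
  term(m=+1) = 0.10769 + 0.01763j   from Y*(Ω₁)=-0.27111 - 0.17343j, Y(Ω₂)=-0.31139 + 0.13415j
Σ over m = 0.23205 + 0.00000j; ×(4π/3) → 0.97203 + 0.00000j. Real part: 0.972026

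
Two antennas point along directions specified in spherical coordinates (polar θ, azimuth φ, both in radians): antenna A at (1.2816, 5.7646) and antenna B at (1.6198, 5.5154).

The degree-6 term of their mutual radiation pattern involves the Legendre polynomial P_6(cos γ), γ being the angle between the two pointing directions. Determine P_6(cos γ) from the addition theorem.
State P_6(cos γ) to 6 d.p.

Term-by-term m-sum for l=6 (normalisation 4π/13 = 0.966644):
  [-6]  conj(Y_{6,-6})(Ω₁) = (-0.374375, -0.011265) ; Y_{6,-6}(Ω₂) = (-0.050590, -0.476939) ; Δ = (0.013567, 0.179124)
  [-5]  conj(Y_{6,-5})(Ω₁) = (-0.329380, -0.201341) ; Y_{6,-5}(Ω₂) = (0.062460, 0.052326) ; Δ = (-0.010038, -0.029811)
  [-4]  conj(Y_{6,-4})(Ω₁) = (0.015312, 0.027793) ; Y_{6,-4}(Ω₂) = (0.344842, -0.024335) ; Δ = (0.005956, 0.009212)
  [-3]  conj(Y_{6,-3})(Ω₁) = (-0.005179, 0.344339) ; Y_{6,-3}(Ω₂) = (-0.063226, 0.070287) ; Δ = (-0.023875, -0.022135)
  [-2]  conj(Y_{6,-2})(Ω₁) = (-0.037386, 0.063280) ; Y_{6,-2}(Ω₂) = (0.010951, 0.310750) ; Δ = (-0.020074, -0.010925)
  [-1]  conj(Y_{6,-1})(Ω₁) = (0.271738, -0.155077) ; Y_{6,-1}(Ω₂) = (-0.071465, -0.068991) ; Δ = (-0.030119, -0.007665)
  [+0]  conj(Y_{6,0})(Ω₁) = (0.100456, -0.000000) ; Y_{6,0}(Ω₂) = (-0.301945, 0.000000) ; Δ = (-0.030332, 0.000000)
  [+1]  conj(Y_{6,1})(Ω₁) = (-0.271738, -0.155077) ; Y_{6,1}(Ω₂) = (0.071465, -0.068991) ; Δ = (-0.030119, 0.007665)
  [+2]  conj(Y_{6,2})(Ω₁) = (-0.037386, -0.063280) ; Y_{6,2}(Ω₂) = (0.010951, -0.310750) ; Δ = (-0.020074, 0.010925)
  [+3]  conj(Y_{6,3})(Ω₁) = (0.005179, 0.344339) ; Y_{6,3}(Ω₂) = (0.063226, 0.070287) ; Δ = (-0.023875, 0.022135)
  [+4]  conj(Y_{6,4})(Ω₁) = (0.015312, -0.027793) ; Y_{6,4}(Ω₂) = (0.344842, 0.024335) ; Δ = (0.005956, -0.009212)
  [+5]  conj(Y_{6,5})(Ω₁) = (0.329380, -0.201341) ; Y_{6,5}(Ω₂) = (-0.062460, 0.052326) ; Δ = (-0.010038, 0.029811)
  [+6]  conj(Y_{6,6})(Ω₁) = (-0.374375, 0.011265) ; Y_{6,6}(Ω₂) = (-0.050590, 0.476939) ; Δ = (0.013567, -0.179124)
Total Σ_m = (-0.159496, -0.000000). Multiply by 0.966644: (-0.154176, -0.000000). P_6(cos γ) = -0.154176

-0.154176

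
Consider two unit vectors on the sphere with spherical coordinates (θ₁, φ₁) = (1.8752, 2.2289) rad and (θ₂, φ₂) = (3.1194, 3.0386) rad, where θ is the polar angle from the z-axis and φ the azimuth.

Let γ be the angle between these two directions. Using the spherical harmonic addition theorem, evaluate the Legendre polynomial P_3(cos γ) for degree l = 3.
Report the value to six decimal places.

-0.393794

Expand P_3 via completeness: Σ_{m} conj(Y_{3,m}) at Ω₁ times Y_{3,m} at Ω₂ —
  m=-3: (0.333188, 0.142252) × (-0.000004, -0.000001) = (-0.000001, -0.000001)  (running Σ = (-0.000001, -0.000001))
  m=-2: (0.070214, 0.269810) × (-0.000492, -0.000103) = (-0.000007, -0.000140)  (running Σ = (-0.000008, -0.000141))
  m=-1: (0.103872, -0.134363) × (-0.028517, -0.002947) = (-0.003358, 0.003525)  (running Σ = (-0.003366, 0.003384))
  m=0: (0.285310, -0.000000) × (-0.745250, 0.000000) = (-0.212627, 0.000000)  (running Σ = (-0.215994, 0.003384))
  m=1: (-0.103872, -0.134363) × (0.028517, -0.002947) = (-0.003358, -0.003525)  (running Σ = (-0.219352, -0.000141))
  m=2: (0.070214, -0.269810) × (-0.000492, 0.000103) = (-0.000007, 0.000140)  (running Σ = (-0.219359, -0.000001))
  m=3: (-0.333188, 0.142252) × (0.000004, -0.000001) = (-0.000001, 0.000001)  (running Σ = (-0.219360, -0.000000))
Σ over m = (-0.219360, -0.000000); ×(4π/7) → (-0.393794, -0.000000). Real part: -0.393794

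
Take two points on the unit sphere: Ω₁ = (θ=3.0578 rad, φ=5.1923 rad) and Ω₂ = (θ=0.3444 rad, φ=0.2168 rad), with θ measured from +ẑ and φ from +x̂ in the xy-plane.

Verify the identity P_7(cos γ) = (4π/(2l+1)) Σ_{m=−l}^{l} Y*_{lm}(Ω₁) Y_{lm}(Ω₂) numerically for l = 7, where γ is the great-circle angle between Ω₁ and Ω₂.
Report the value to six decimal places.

Summing Y*_{l m}(θ₁,φ₁)·Y_{l m}(θ₂,φ₂) over m ∈ [−7, 7]; prefactor 4π/(2·7+1) = 0.837758:
  m=-7: (0.000000, -0.000000) × (0.000013, -0.000250) = (-0.000000, -0.000000)  (running Σ = (-0.000000, -0.000000))
  m=-6: (-0.000001, 0.000000) × (0.000696, -0.002514) = (-0.000000, 0.000000)  (running Σ = (-0.000000, 0.000000))
  m=-5: (0.000012, 0.000013) × (0.007921, -0.014966) = (0.000000, -0.000000)  (running Σ = (0.000000, -0.000000))
  m=-4: (0.000122, -0.000334) × (0.049468, -0.058304) = (-0.000013, -0.000024)  (running Σ = (-0.000013, -0.000024))
  m=-3: (-0.005046, 0.000665) × (0.192412, -0.146394) = (-0.000873, 0.000867)  (running Σ = (-0.000887, 0.000843))
  m=-2: (0.029304, 0.041841) × (0.453918, -0.210157) = (0.022095, 0.012834)  (running Σ = (0.021208, 0.013677))
  m=-1: (0.150592, -0.289323) × (0.514112, -0.113239) = (0.044658, -0.165797)  (running Σ = (0.065867, -0.152120))
  m=0: (-0.987734, -0.000000) × (-0.098951, 0.000000) = (0.097737, 0.000000)  (running Σ = (0.163604, -0.152120))
  m=1: (-0.150592, -0.289323) × (-0.514112, -0.113239) = (0.044658, 0.165797)  (running Σ = (0.208263, 0.013677))
  m=2: (0.029304, -0.041841) × (0.453918, 0.210157) = (0.022095, -0.012834)  (running Σ = (0.230358, 0.000843))
  m=3: (0.005046, 0.000665) × (-0.192412, -0.146394) = (-0.000873, -0.000867)  (running Σ = (0.229484, -0.000024))
  m=4: (0.000122, 0.000334) × (0.049468, 0.058304) = (-0.000013, 0.000024)  (running Σ = (0.229471, -0.000000))
  m=5: (-0.000012, 0.000013) × (-0.007921, -0.014966) = (0.000000, 0.000000)  (running Σ = (0.229471, 0.000000))
  m=6: (-0.000001, -0.000000) × (0.000696, 0.002514) = (-0.000000, -0.000000)  (running Σ = (0.229471, -0.000000))
  m=7: (-0.000000, -0.000000) × (-0.000013, -0.000250) = (-0.000000, 0.000000)  (running Σ = (0.229471, 0.000000))
Accumulated sum (0.229471, 0.000000); after 4π/(2l+1) scaling, (0.192241, 0.000000) ⇒ P_7 = 0.192241

0.192241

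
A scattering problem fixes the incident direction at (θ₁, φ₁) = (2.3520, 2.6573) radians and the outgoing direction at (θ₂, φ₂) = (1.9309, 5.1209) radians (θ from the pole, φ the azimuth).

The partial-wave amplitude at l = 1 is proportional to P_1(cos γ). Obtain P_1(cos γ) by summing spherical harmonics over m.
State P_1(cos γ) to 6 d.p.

-0.269436

Term-by-term m-sum for l=1 (normalisation 4π/3 = 4.188790):
  m=-1: Y*=(-0.217113, 0.114218)  Y=(0.128442, 0.296728)  product (-0.061778, -0.049753)
  m=+0: Y*=(-0.344042, -0.000000)  Y=(-0.172169, 0.000000)  product (0.059234, 0.000000)
  m=+1: Y*=(0.217113, 0.114218)  Y=(-0.128442, 0.296728)  product (-0.061778, 0.049753)
Accumulated sum (-0.064323, 0.000000); after 4π/(2l+1) scaling, (-0.269436, 0.000000) ⇒ P_1 = -0.269436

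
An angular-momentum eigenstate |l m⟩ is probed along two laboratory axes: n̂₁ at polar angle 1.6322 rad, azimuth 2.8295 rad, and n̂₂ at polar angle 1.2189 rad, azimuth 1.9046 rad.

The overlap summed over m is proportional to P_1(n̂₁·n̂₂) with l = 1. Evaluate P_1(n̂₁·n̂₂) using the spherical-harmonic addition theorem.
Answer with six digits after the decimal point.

0.542814

Summing Y*_{l m}(θ₁,φ₁)·Y_{l m}(θ₂,φ₂) over m ∈ [−1, 1]; prefactor 4π/(2·1+1) = 4.188790:
  term(m=-1) = +0.067318+0.089311i   from Y*(Ω₁)=-0.328185+0.105884i, Y(Ω₂)=-0.106261-0.306421i
  term(m=+0) = -0.005049-0.000000i   from Y*(Ω₁)=-0.029983-0.000000i, Y(Ω₂)=+0.168411+0.000000i
  term(m=+1) = +0.067318-0.089311i   from Y*(Ω₁)=+0.328185+0.105884i, Y(Ω₂)=+0.106261-0.306421i
Total Σ_m = +0.129587+0.000000i. Multiply by 4.188790: +0.542814+0.000000i. P_1(cos γ) = 0.542814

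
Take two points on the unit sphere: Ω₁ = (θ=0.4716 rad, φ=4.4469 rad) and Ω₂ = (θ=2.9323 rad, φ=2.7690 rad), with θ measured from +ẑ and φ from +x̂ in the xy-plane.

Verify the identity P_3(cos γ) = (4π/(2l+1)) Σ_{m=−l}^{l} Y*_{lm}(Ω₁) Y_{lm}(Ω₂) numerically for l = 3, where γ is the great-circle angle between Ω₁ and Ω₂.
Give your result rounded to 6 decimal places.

-0.390127

Summing Y*_{l m}(θ₁,φ₁)·Y_{l m}(θ₂,φ₂) over m ∈ [−3, 3]; prefactor 4π/(2·3+1) = 1.795196:
  [-3]  conj(Y_{3,-3})(Ω₁) = (0.027969, 0.027356) ; Y_{3,-3}(Ω₂) = (-0.001638, -0.003365) ; Δ = (0.000046, -0.000139)
  [-2]  conj(Y_{3,-2})(Ω₁) = (-0.162039, 0.095154) ; Y_{3,-2}(Ω₂) = (-0.031716, -0.029263) ; Δ = (0.007924, 0.001724)
  [-1]  conj(Y_{3,-1})(Ω₁) = (-0.114339, -0.420508) ; Y_{3,-1}(Ω₂) = (-0.236659, -0.092498) ; Δ = (-0.011837, 0.110093)
  [+0]  conj(Y_{3,0})(Ω₁) = (0.321804, -0.000000) ; Y_{3,0}(Ω₂) = (-0.651278, 0.000000) ; Δ = (-0.209584, 0.000000)
  [+1]  conj(Y_{3,1})(Ω₁) = (0.114339, -0.420508) ; Y_{3,1}(Ω₂) = (0.236659, -0.092498) ; Δ = (-0.011837, -0.110093)
  [+2]  conj(Y_{3,2})(Ω₁) = (-0.162039, -0.095154) ; Y_{3,2}(Ω₂) = (-0.031716, 0.029263) ; Δ = (0.007924, -0.001724)
  [+3]  conj(Y_{3,3})(Ω₁) = (-0.027969, 0.027356) ; Y_{3,3}(Ω₂) = (0.001638, -0.003365) ; Δ = (0.000046, 0.000139)
Total Σ_m = (-0.217317, 0.000000). Multiply by 1.795196: (-0.390127, 0.000000). P_3(cos γ) = -0.390127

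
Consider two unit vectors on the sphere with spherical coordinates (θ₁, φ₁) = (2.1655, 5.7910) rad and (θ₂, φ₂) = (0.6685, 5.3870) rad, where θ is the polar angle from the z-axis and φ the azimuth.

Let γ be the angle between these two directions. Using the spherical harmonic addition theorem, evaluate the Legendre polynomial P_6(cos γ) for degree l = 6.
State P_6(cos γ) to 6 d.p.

-0.305633

Summing Y*_{l m}(θ₁,φ₁)·Y_{l m}(θ₂,φ₂) over m ∈ [−6, 6]; prefactor 4π/(2·6+1) = 0.966644:
  m=-6: Y*=-0.153262-0.029234i  Y=+0.016895-0.021557i  product -0.003219+0.002810i
  m=-5: Y*=+0.284112+0.230063i  Y=-0.027557-0.116923i  product +0.019070-0.039559i
  m=-4: Y*=-0.159644-0.379768i  Y=-0.274669-0.130367i  product -0.005660+0.125123i
  m=-3: Y*=-0.008838+0.093506i  Y=-0.413040+0.201070i  product -0.015151-0.040399i
  m=-2: Y*=-0.172954+0.260319i  Y=-0.066827+0.296650i  product -0.065666-0.068703i
  m=-1: Y*=+0.196355-0.105286i  Y=-0.120114-0.150183i  product -0.039397-0.016843i
  m=+0: Y*=+0.258497-0.000000i  Y=-0.371897+0.000000i  product -0.096134+0.000000i
  m=+1: Y*=-0.196355-0.105286i  Y=+0.120114-0.150183i  product -0.039397+0.016843i
  m=+2: Y*=-0.172954-0.260319i  Y=-0.066827-0.296650i  product -0.065666+0.068703i
  m=+3: Y*=+0.008838+0.093506i  Y=+0.413040+0.201070i  product -0.015151+0.040399i
  m=+4: Y*=-0.159644+0.379768i  Y=-0.274669+0.130367i  product -0.005660-0.125123i
  m=+5: Y*=-0.284112+0.230063i  Y=+0.027557-0.116923i  product +0.019070+0.039559i
  m=+6: Y*=-0.153262+0.029234i  Y=+0.016895+0.021557i  product -0.003219-0.002810i
Σ over m = -0.316180-0.000000i; ×(4π/13) → -0.305633-0.000000i. Real part: -0.305633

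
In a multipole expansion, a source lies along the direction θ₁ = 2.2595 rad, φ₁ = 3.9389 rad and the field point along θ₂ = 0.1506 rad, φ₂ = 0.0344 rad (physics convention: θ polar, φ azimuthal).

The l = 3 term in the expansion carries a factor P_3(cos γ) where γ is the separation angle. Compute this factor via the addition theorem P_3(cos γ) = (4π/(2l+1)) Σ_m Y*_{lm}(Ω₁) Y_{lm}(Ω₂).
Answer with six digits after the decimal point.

Summing Y*_{l m}(θ₁,φ₁)·Y_{l m}(θ₂,φ₂) over m ∈ [−3, 3]; prefactor 4π/(2·3+1) = 1.795196:
  m=-3: Y*=+0.140540-0.130840i  Y=+0.001402-0.000145i  product +0.000178-0.000204i
  m=-2: Y*=+0.009221-0.387058i  Y=+0.022690-0.001564i  product -0.000396-0.008797i
  m=-1: Y*=-0.177728-0.182012i  Y=+0.188380-0.006483i  product -0.034660-0.033135i
  m=+0: Y*=+0.232534-0.000000i  Y=+0.696380+0.000000i  product +0.161932+0.000000i
  m=+1: Y*=+0.177728-0.182012i  Y=-0.188380-0.006483i  product -0.034660+0.033135i
  m=+2: Y*=+0.009221+0.387058i  Y=+0.022690+0.001564i  product -0.000396+0.008797i
  m=+3: Y*=-0.140540-0.130840i  Y=-0.001402-0.000145i  product +0.000178+0.000204i
Σ over m = +0.092176-0.000000i; ×(4π/7) → +0.165473-0.000000i. Real part: 0.165473

0.165473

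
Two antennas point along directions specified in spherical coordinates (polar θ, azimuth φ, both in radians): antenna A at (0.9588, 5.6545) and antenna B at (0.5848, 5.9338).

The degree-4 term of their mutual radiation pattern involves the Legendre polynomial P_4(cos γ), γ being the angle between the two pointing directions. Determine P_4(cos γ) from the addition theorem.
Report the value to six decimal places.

Term-by-term m-sum for l=4 (normalisation 4π/9 = 1.396263):
  [-4]  conj(Y_{4,-4})(Ω₁) = -0.16086 - 0.11651j ; Y_{4,-4}(Ω₂) = 0.00708 + 0.04048j ; Δ = 0.00358 - 0.00734j
  [-3]  conj(Y_{4,-3})(Ω₁) = -0.12226 - 0.37488j ; Y_{4,-3}(Ω₂) = 0.08764 + 0.15213j ; Δ = 0.04632 - 0.05146j
  [-2]  conj(Y_{4,-2})(Ω₁) = 0.09054 - 0.27936j ; Y_{4,-2}(Ω₂) = 0.30181 + 0.25358j ; Δ = 0.09817 - 0.06135j
  [-1]  conj(Y_{4,-1})(Ω₁) = -0.12408 + 0.09022j ; Y_{4,-1}(Ω₂) = 0.38196 + 0.13916j ; Δ = -0.05995 + 0.01719j
  [+0]  conj(Y_{4,0})(Ω₁) = -0.32676 + 0.00000j ; Y_{4,0}(Ω₂) = -0.09936 + 0.00000j ; Δ = 0.03247 + 0.00000j
  [+1]  conj(Y_{4,1})(Ω₁) = 0.12408 + 0.09022j ; Y_{4,1}(Ω₂) = -0.38196 + 0.13916j ; Δ = -0.05995 - 0.01719j
  [+2]  conj(Y_{4,2})(Ω₁) = 0.09054 + 0.27936j ; Y_{4,2}(Ω₂) = 0.30181 - 0.25358j ; Δ = 0.09817 + 0.06135j
  [+3]  conj(Y_{4,3})(Ω₁) = 0.12226 - 0.37488j ; Y_{4,3}(Ω₂) = -0.08764 + 0.15213j ; Δ = 0.04632 + 0.05146j
  [+4]  conj(Y_{4,4})(Ω₁) = -0.16086 + 0.11651j ; Y_{4,4}(Ω₂) = 0.00708 - 0.04048j ; Δ = 0.00358 + 0.00734j
Σ over m = 0.20869 - 0.00000j; ×(4π/9) → 0.29139 - 0.00000j. Real part: 0.291387

0.291387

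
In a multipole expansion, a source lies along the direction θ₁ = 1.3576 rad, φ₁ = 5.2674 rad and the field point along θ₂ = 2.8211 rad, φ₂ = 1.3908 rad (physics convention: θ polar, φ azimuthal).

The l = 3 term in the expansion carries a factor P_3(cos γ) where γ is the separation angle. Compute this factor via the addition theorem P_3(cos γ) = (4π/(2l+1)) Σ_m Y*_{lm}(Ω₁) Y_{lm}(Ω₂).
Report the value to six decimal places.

Term-by-term m-sum for l=3 (normalisation 4π/7 = 1.795196):
  [-3]  conj(Y_{3,-3})(Ω₁) = -0.387794-0.036653i ; Y_{3,-3}(Ω₂) = -0.006707+0.011189i ; Δ = +0.003011-0.004093i
  [-2]  conj(Y_{3,-2})(Ω₁) = -0.091844-0.185014i ; Y_{3,-2}(Ω₂) = +0.090093+0.033911i ; Δ = -0.002001-0.019783i
  [-1]  conj(Y_{3,-1})(Ω₁) = -0.129188+0.208360i ; Y_{3,-1}(Ω₂) = +0.063864-0.350965i ; Δ = +0.064877+0.058647i
  [+0]  conj(Y_{3,0})(Ω₁) = -0.219201-0.000000i ; Y_{3,0}(Ω₂) = -0.532596+0.000000i ; Δ = +0.116746+0.000000i
  [+1]  conj(Y_{3,1})(Ω₁) = +0.129188+0.208360i ; Y_{3,1}(Ω₂) = -0.063864-0.350965i ; Δ = +0.064877-0.058647i
  [+2]  conj(Y_{3,2})(Ω₁) = -0.091844+0.185014i ; Y_{3,2}(Ω₂) = +0.090093-0.033911i ; Δ = -0.002001+0.019783i
  [+3]  conj(Y_{3,3})(Ω₁) = +0.387794-0.036653i ; Y_{3,3}(Ω₂) = +0.006707+0.011189i ; Δ = +0.003011+0.004093i
Accumulated sum +0.248520-0.000000i; after 4π/(2l+1) scaling, +0.446142-0.000000i ⇒ P_3 = 0.446142

0.446142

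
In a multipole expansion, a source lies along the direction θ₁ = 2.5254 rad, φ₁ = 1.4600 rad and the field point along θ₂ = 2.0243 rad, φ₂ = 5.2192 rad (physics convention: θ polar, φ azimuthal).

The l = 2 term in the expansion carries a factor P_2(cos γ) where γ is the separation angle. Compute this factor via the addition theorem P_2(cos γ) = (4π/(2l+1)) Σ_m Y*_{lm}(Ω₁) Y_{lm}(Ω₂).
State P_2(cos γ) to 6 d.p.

-0.493466

Term-by-term m-sum for l=2 (normalisation 4π/5 = 2.513274):
  m=-2: -0.12586 + 0.02836j × -0.16505 + 0.26492j = 0.01326 - 0.03802j  (running Σ = 0.01326 - 0.03802j)
  m=-1: -0.04029 - 0.36213j × -0.14768 - 0.26601j = -0.09038 + 0.06420j  (running Σ = -0.07712 + 0.02617j)
  m=0: 0.31476 + 0.00000j × -0.13378 + 0.00000j = -0.04211 + 0.00000j  (running Σ = -0.11923 + 0.02617j)
  m=1: 0.04029 - 0.36213j × 0.14768 - 0.26601j = -0.09038 - 0.06420j  (running Σ = -0.20961 - 0.03802j)
  m=2: -0.12586 - 0.02836j × -0.16505 - 0.26492j = 0.01326 + 0.03802j  (running Σ = -0.19634 + 0.00000j)
Σ over m = -0.19634 + 0.00000j; ×(4π/5) → -0.49347 + 0.00000j. Real part: -0.493466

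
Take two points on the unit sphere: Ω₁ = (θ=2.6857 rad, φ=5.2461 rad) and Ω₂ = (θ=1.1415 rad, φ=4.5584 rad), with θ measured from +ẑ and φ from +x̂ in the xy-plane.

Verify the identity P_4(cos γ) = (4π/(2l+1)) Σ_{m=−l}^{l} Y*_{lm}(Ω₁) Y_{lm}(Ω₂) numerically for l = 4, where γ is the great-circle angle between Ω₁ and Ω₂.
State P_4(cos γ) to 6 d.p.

Expand P_4 via completeness: Σ_{m} conj(Y_{4,m}) at Ω₁ times Y_{4,m} at Ω₂ —
  term(m=-4) = (-0.004650, 0.001916)   from Y*(Ω₁)=(-0.008889, 0.014051), Y(Ω₂)=(0.246890, 0.174754)
  term(m=-3) = (0.017753, -0.033100)   from Y*(Ω₁)=(0.095861, 0.002909), Y(Ω₂)=(0.174558, -0.350588)
  term(m=-2) = (0.003439, 0.017377)   from Y*(Ω₁)=(-0.145231, -0.263725), Y(Ω₂)=(-0.056068, -0.017835)
  term(m=-1) = (0.122225, 0.100405)   from Y*(Ω₁)=(-0.251467, 0.425557), Y(Ω₂)=(0.049082, -0.316215)
  term(m=+0) = (-0.020044, 0.000000)   from Y*(Ω₁)=(0.165204, -0.000000), Y(Ω₂)=(-0.121328, 0.000000)
  term(m=+1) = (0.122225, -0.100405)   from Y*(Ω₁)=(0.251467, 0.425557), Y(Ω₂)=(-0.049082, -0.316215)
  term(m=+2) = (0.003439, -0.017377)   from Y*(Ω₁)=(-0.145231, 0.263725), Y(Ω₂)=(-0.056068, 0.017835)
  term(m=+3) = (0.017753, 0.033100)   from Y*(Ω₁)=(-0.095861, 0.002909), Y(Ω₂)=(-0.174558, -0.350588)
  term(m=+4) = (-0.004650, -0.001916)   from Y*(Ω₁)=(-0.008889, -0.014051), Y(Ω₂)=(0.246890, -0.174754)
Σ over m = (0.257491, -0.000000); ×(4π/9) → (0.359525, -0.000000). Real part: 0.359525

0.359525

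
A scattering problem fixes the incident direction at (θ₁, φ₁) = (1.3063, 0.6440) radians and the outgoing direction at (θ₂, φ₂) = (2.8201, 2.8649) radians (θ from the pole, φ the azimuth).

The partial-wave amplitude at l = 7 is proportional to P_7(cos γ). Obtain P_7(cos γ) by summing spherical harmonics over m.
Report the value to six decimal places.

-0.067438

Expand P_7 via completeness: Σ_{m} conj(Y_{7,m}) at Ω₁ times Y_{7,m} at Ω₂ —
  [-7]  conj(Y_{7,-7})(Ω₁) = -0.07922 - 0.38218j ; Y_{7,-7}(Ω₂) = 0.00006 - 0.00015j ; Δ = -0.00006 - 0.00001j
  [-6]  conj(Y_{7,-6})(Ω₁) = -0.29673 - 0.26152j ; Y_{7,-6}(Ω₂) = 0.00016 - 0.00176j ; Δ = -0.00051 + 0.00048j
  [-5]  conj(Y_{7,-5})(Ω₁) = 0.03419 + 0.00269j ; Y_{7,-5}(Ω₂) = -0.00230 - 0.01215j ; Δ = -0.00005 - 0.00042j
  [-4]  conj(Y_{7,-4})(Ω₁) = 0.29686 - 0.18844j ; Y_{7,-4}(Ω₂) = -0.02703 - 0.05401j ; Δ = -0.01820 - 0.01094j
  [-3]  conj(Y_{7,-3})(Ω₁) = 0.02963 - 0.07843j ; Y_{7,-3}(Ω₂) = -0.14005 - 0.15316j ; Δ = -0.01616 + 0.00645j
  [-2]  conj(Y_{7,-2})(Ω₁) = 0.08666 + 0.29824j ; Y_{7,-2}(Ω₂) = -0.40164 - 0.24812j ; Δ = 0.03919 - 0.14129j
  [-1]  conj(Y_{7,-1})(Ω₁) = 0.10113 + 0.07593j ; Y_{7,-1}(Ω₂) = -0.55014 - 0.15623j ; Δ = -0.04377 - 0.05757j
  [+0]  conj(Y_{7,0})(Ω₁) = -0.29583 + 0.00000j ; Y_{7,0}(Ω₂) = 0.00466 + 0.00000j ; Δ = -0.00138 + 0.00000j
  [+1]  conj(Y_{7,1})(Ω₁) = -0.10113 + 0.07593j ; Y_{7,1}(Ω₂) = 0.55014 - 0.15623j ; Δ = -0.04377 + 0.05757j
  [+2]  conj(Y_{7,2})(Ω₁) = 0.08666 - 0.29824j ; Y_{7,2}(Ω₂) = -0.40164 + 0.24812j ; Δ = 0.03919 + 0.14129j
  [+3]  conj(Y_{7,3})(Ω₁) = -0.02963 - 0.07843j ; Y_{7,3}(Ω₂) = 0.14005 - 0.15316j ; Δ = -0.01616 - 0.00645j
  [+4]  conj(Y_{7,4})(Ω₁) = 0.29686 + 0.18844j ; Y_{7,4}(Ω₂) = -0.02703 + 0.05401j ; Δ = -0.01820 + 0.01094j
  [+5]  conj(Y_{7,5})(Ω₁) = -0.03419 + 0.00269j ; Y_{7,5}(Ω₂) = 0.00230 - 0.01215j ; Δ = -0.00005 + 0.00042j
  [+6]  conj(Y_{7,6})(Ω₁) = -0.29673 + 0.26152j ; Y_{7,6}(Ω₂) = 0.00016 + 0.00176j ; Δ = -0.00051 - 0.00048j
  [+7]  conj(Y_{7,7})(Ω₁) = 0.07922 - 0.38218j ; Y_{7,7}(Ω₂) = -0.00006 - 0.00015j ; Δ = -0.00006 + 0.00001j
Σ over m = -0.08050 - 0.00000j; ×(4π/15) → -0.06744 - 0.00000j. Real part: -0.067438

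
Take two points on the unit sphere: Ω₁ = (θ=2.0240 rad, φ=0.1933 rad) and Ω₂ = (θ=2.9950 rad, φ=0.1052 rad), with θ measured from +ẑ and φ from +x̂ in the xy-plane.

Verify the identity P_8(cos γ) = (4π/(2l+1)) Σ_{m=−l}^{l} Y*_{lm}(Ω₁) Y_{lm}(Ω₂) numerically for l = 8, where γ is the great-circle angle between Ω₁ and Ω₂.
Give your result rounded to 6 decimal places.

0.114513

Expand P_8 via completeness: Σ_{m} conj(Y_{8,m}) at Ω₁ times Y_{8,m} at Ω₂ —
  m=-8: Y*=(0.005367, 0.219941)  Y=(0.000000, -0.000000)  product (0.000000, 0.000000)
  m=-7: Y*=(-0.092566, -0.418468)  Y=(-0.000002, 0.000002)  product (0.000001, 0.000001)
  m=-6: Y*=(0.148958, 0.341792)  Y=(0.000040, -0.000030)  product (0.000016, 0.000009)
  m=-5: Y*=(0.014774, 0.021397)  Y=(-0.000540, 0.000314)  product (-0.000015, -0.000007)
  m=-4: Y*=(-0.252377, -0.246293)  Y=(0.005315, -0.002379)  product (-0.001927, -0.000709)
  m=-3: Y*=(0.128125, 0.083925)  Y=(-0.038164, 0.012461)  product (-0.005936, -0.001606)
  m=-2: Y*=(0.260389, 0.106001)  Y=(0.190958, -0.040781)  product (0.054046, 0.009623)
  m=-1: Y*=(-0.210195, -0.041144)  Y=(-0.589994, 0.062297)  product (0.126577, 0.011180)
  m=+0: Y*=(-0.252619, -0.000000)  Y=(0.754533, 0.000000)  product (-0.190610, -0.000000)
  m=+1: Y*=(0.210195, -0.041144)  Y=(0.589994, 0.062297)  product (0.126577, -0.011180)
  m=+2: Y*=(0.260389, -0.106001)  Y=(0.190958, 0.040781)  product (0.054046, -0.009623)
  m=+3: Y*=(-0.128125, 0.083925)  Y=(0.038164, 0.012461)  product (-0.005936, 0.001606)
  m=+4: Y*=(-0.252377, 0.246293)  Y=(0.005315, 0.002379)  product (-0.001927, 0.000709)
  m=+5: Y*=(-0.014774, 0.021397)  Y=(0.000540, 0.000314)  product (-0.000015, 0.000007)
  m=+6: Y*=(0.148958, -0.341792)  Y=(0.000040, 0.000030)  product (0.000016, -0.000009)
  m=+7: Y*=(0.092566, -0.418468)  Y=(0.000002, 0.000002)  product (0.000001, -0.000001)
  m=+8: Y*=(0.005367, -0.219941)  Y=(0.000000, 0.000000)  product (0.000000, -0.000000)
Accumulated sum (0.154915, -0.000000); after 4π/(2l+1) scaling, (0.114513, -0.000000) ⇒ P_8 = 0.114513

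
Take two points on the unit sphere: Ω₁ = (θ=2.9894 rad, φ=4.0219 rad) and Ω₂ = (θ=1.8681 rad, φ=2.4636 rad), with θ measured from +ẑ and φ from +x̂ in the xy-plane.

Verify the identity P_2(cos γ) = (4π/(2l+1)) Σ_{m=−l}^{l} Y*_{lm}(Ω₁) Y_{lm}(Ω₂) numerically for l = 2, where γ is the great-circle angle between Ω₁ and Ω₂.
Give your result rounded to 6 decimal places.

-0.372657

Expand P_2 via completeness: Σ_{m} conj(Y_{2,m}) at Ω₁ times Y_{2,m} at Ω₂ —
  m=-2: Y*=-0.00168 + 0.00872j  Y=0.07527 + 0.34501j  product -0.00313 + 0.00008j
  m=-1: Y*=0.07373 + 0.08925j  Y=0.16853 + 0.13572j  product 0.00031 + 0.02505j
  m=+0: Y*=0.60904 + 0.00000j  Y=-0.23419 + 0.00000j  product -0.14263 + 0.00000j
  m=+1: Y*=-0.07373 + 0.08925j  Y=-0.16853 + 0.13572j  product 0.00031 - 0.02505j
  m=+2: Y*=-0.00168 - 0.00872j  Y=0.07527 - 0.34501j  product -0.00313 - 0.00008j
Accumulated sum -0.14828 + 0.00000j; after 4π/(2l+1) scaling, -0.37266 + 0.00000j ⇒ P_2 = -0.372657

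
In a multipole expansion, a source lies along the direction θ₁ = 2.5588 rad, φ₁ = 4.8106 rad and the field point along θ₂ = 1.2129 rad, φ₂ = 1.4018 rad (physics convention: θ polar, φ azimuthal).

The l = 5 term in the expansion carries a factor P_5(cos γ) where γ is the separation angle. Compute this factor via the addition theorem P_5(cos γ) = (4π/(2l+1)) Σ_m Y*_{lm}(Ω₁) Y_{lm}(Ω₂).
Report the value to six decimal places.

Summing Y*_{l m}(θ₁,φ₁)·Y_{l m}(θ₂,φ₂) over m ∈ [−5, 5]; prefactor 4π/(2·5+1) = 1.142397:
  m=-5: (0.011051, -0.020666) × (0.250250, -0.222074) = (-0.001824, -0.007626)  (running Σ = (-0.001824, -0.007626))
  m=-4: (-0.103863, -0.043039) × (0.308685, 0.247579) = (-0.021405, -0.039000)  (running Σ = (-0.023229, -0.046626))
  m=-3: (-0.088320, 0.291037) × (-0.014412, 0.025949) = (-0.006279, -0.006486)  (running Σ = (-0.029508, -0.053112))
  m=-2: (0.458744, 0.091284) × (0.310474, 0.109125) = (0.132467, 0.078402)  (running Σ = (0.102958, 0.025290))
  m=-1: (0.024986, -0.253590) × (-0.020271, 0.118805) = (0.029621, 0.008109)  (running Σ = (0.132579, 0.033399))
  m=0: (0.310720, -0.000000) × (0.301475, 0.000000) = (0.093675, 0.000000)  (running Σ = (0.226254, 0.033399))
  m=1: (-0.024986, -0.253590) × (0.020271, 0.118805) = (0.029621, -0.008109)  (running Σ = (0.255875, 0.025290))
  m=2: (0.458744, -0.091284) × (0.310474, -0.109125) = (0.132467, -0.078402)  (running Σ = (0.388342, -0.053112))
  m=3: (0.088320, 0.291037) × (0.014412, 0.025949) = (-0.006279, 0.006486)  (running Σ = (0.382063, -0.046626))
  m=4: (-0.103863, 0.043039) × (0.308685, -0.247579) = (-0.021405, 0.039000)  (running Σ = (0.360657, -0.007626))
  m=5: (-0.011051, -0.020666) × (-0.250250, -0.222074) = (-0.001824, 0.007626)  (running Σ = (0.358833, 0.000000))
Total Σ_m = (0.358833, 0.000000). Multiply by 1.142397: (0.409930, 0.000000). P_5(cos γ) = 0.409930

0.409930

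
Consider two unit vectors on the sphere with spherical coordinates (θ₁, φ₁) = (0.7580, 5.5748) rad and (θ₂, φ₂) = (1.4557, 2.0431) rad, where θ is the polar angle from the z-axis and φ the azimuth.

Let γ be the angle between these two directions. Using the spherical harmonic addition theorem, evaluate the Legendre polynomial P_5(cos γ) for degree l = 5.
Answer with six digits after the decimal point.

0.023798

Expand P_5 via completeness: Σ_{m} conj(Y_{5,m}) at Ω₁ times Y_{5,m} at Ω₂ —
  m=-5: (-0.065635, 0.027776) × (-0.315782, 0.319162) = (0.011861, -0.029720)  (running Σ = (0.011861, -0.029720))
  m=-4: (-0.226872, -0.072186) × (-0.051386, -0.155888) = (0.000405, 0.039076)  (running Σ = (0.012267, 0.009356))
  m=-3: (-0.221668, -0.358038) × (-0.295337, -0.045810) = (0.049065, 0.115897)  (running Σ = (0.061332, 0.125253))
  m=-2: (0.051951, -0.334617) × (0.108108, -0.149466) = (-0.044398, -0.043940)  (running Σ = (0.016934, 0.081313))
  m=-1: (-0.090722, 0.077724) × (-0.118547, -0.232051) = (0.028791, 0.011838)  (running Σ = (0.045725, 0.093152))
  m=0: (-0.373224, -0.000000) × (0.189210, 0.000000) = (-0.070618, -0.000000)  (running Σ = (-0.024893, 0.093152))
  m=1: (0.090722, 0.077724) × (0.118547, -0.232051) = (0.028791, -0.011838)  (running Σ = (0.003898, 0.081313))
  m=2: (0.051951, 0.334617) × (0.108108, 0.149466) = (-0.044398, 0.043940)  (running Σ = (-0.040500, 0.125253))
  m=3: (0.221668, -0.358038) × (0.295337, -0.045810) = (0.049065, -0.115897)  (running Σ = (0.008565, 0.009356))
  m=4: (-0.226872, 0.072186) × (-0.051386, 0.155888) = (0.000405, -0.039076)  (running Σ = (0.008970, -0.029720))
  m=5: (0.065635, 0.027776) × (0.315782, 0.319162) = (0.011861, 0.029720)  (running Σ = (0.020832, 0.000000))
Total Σ_m = (0.020832, 0.000000). Multiply by 1.142397: (0.023798, 0.000000). P_5(cos γ) = 0.023798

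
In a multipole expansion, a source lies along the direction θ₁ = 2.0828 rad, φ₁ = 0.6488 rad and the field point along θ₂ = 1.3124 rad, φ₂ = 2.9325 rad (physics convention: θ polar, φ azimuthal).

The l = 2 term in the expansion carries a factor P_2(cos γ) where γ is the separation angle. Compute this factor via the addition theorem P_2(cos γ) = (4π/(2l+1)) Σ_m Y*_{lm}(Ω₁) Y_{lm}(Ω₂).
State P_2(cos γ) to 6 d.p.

Expand P_2 via completeness: Σ_{m} conj(Y_{2,m}) at Ω₁ times Y_{2,m} at Ω₂ —
  m=-2: Y*=0.07921 + 0.28267j  Y=0.32994 + 0.14662j  product -0.01531 + 0.10488j
  m=-1: Y*=-0.26291 - 0.19937j  Y=-0.18670 - 0.03962j  product 0.04119 + 0.04764j
  m=+0: Y*=-0.08828 + 0.00000j  Y=-0.25361 + 0.00000j  product 0.02239 + 0.00000j
  m=+1: Y*=0.26291 - 0.19937j  Y=0.18670 - 0.03962j  product 0.04119 - 0.04764j
  m=+2: Y*=0.07921 - 0.28267j  Y=0.32994 - 0.14662j  product -0.01531 - 0.10488j
Accumulated sum 0.07414 - 0.00000j; after 4π/(2l+1) scaling, 0.18633 - 0.00000j ⇒ P_2 = 0.186326

0.186326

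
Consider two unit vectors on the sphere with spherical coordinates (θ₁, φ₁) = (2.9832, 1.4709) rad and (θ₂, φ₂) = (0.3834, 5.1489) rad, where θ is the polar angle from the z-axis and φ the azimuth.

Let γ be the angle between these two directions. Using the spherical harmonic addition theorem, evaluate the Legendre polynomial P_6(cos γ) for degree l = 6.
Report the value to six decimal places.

0.406765

Summing Y*_{l m}(θ₁,φ₁)·Y_{l m}(θ₂,φ₂) over m ∈ [−6, 6]; prefactor 4π/(2·6+1) = 0.966644:
  term(m=-6) = -0.00000 + 0.00000j   from Y*(Ω₁)=-0.00001 + 0.00000j, Y(Ω₂)=0.00115 + 0.00066j
  term(m=-5) = -0.00000 - 0.00000j   from Y*(Ω₁)=-0.00008 - 0.00014j, Y(Ω₂)=0.00931 - 0.00653j
  term(m=-4) = -0.00007 - 0.00011j   from Y*(Ω₁)=0.00198 - 0.00084j, Y(Ω₂)=-0.01031 - 0.05820j
  term(m=-3) = -0.00015 - 0.00398j   from Y*(Ω₁)=0.00576 + 0.01863j, Y(Ω₂)=-0.19737 - 0.05277j
  term(m=-2) = 0.02597 - 0.04776j   from Y*(Ω₁)=-0.11775 + 0.02384j, Y(Ω₂)=-0.29076 + 0.34677j
  term(m=-1) = 0.20267 - 0.12050j   from Y*(Ω₁)=-0.04559 - 0.45490j, Y(Ω₂)=0.21805 + 0.46739j
  term(m=+0) = -0.03603 + 0.00000j   from Y*(Ω₁)=0.76605 + 0.00000j, Y(Ω₂)=-0.04704 + 0.00000j
  term(m=+1) = 0.20267 + 0.12050j   from Y*(Ω₁)=0.04559 - 0.45490j, Y(Ω₂)=-0.21805 + 0.46739j
  term(m=+2) = 0.02597 + 0.04776j   from Y*(Ω₁)=-0.11775 - 0.02384j, Y(Ω₂)=-0.29076 - 0.34677j
  term(m=+3) = -0.00015 + 0.00398j   from Y*(Ω₁)=-0.00576 + 0.01863j, Y(Ω₂)=0.19737 - 0.05277j
  term(m=+4) = -0.00007 + 0.00011j   from Y*(Ω₁)=0.00198 + 0.00084j, Y(Ω₂)=-0.01031 + 0.05820j
  term(m=+5) = -0.00000 + 0.00000j   from Y*(Ω₁)=0.00008 - 0.00014j, Y(Ω₂)=-0.00931 - 0.00653j
  term(m=+6) = -0.00000 - 0.00000j   from Y*(Ω₁)=-0.00001 - 0.00000j, Y(Ω₂)=0.00115 - 0.00066j
Total Σ_m = 0.42080 + 0.00000j. Multiply by 0.966644: 0.40677 + 0.00000j. P_6(cos γ) = 0.406765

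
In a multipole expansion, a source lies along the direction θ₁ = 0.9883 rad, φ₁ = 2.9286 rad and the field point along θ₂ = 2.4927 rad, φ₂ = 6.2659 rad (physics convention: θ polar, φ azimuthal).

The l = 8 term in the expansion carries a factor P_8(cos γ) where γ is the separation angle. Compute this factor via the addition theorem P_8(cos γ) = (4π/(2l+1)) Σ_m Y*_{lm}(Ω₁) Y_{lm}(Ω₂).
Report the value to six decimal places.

-0.302401

Term-by-term m-sum for l=8 (normalisation 4π/17 = 0.739198):
  term(m=-8) = (0.000006, -0.001118)   from Y*(Ω₁)=(-0.016184, -0.120832), Y(Ω₂)=(0.009079, 0.001264)
  term(m=-7) = (0.003098, -0.015218)   from Y*(Ω₁)=(-0.025622, 0.320209), Y(Ω₂)=(-0.047991, -0.005835)
  term(m=-6) = (0.027265, -0.065113)   from Y*(Ω₁)=(0.130437, -0.432613), Y(Ω₂)=(0.155388, 0.016174)
  term(m=-5) = (0.053163, -0.079014)   from Y*(Ω₁)=(-0.135503, 0.244634), Y(Ω₂)=(-0.339272, -0.029395)
  term(m=-4) = (-0.051491, 0.051227)   from Y*(Ω₁)=(-0.099182, 0.113352), Y(Ω₂)=(0.481085, 0.033316)
  term(m=-3) = (-0.102590, 0.068263)   from Y*(Ω₁)=(0.291235, -0.216375), Y(Ω₂)=(-0.339180, -0.017604)
  term(m=-2) = (0.003926, -0.001620)   from Y*(Ω₁)=(-0.029966, 0.013598), Y(Ω₂)=(-0.128997, -0.004461)
  term(m=-1) = (-0.137903, 0.027339)   from Y*(Ω₁)=(-0.334207, 0.072280), Y(Ω₂)=(0.411090, 0.007107)
  term(m=+0) = (-0.000043, 0.000000)   from Y*(Ω₁)=(0.085538, -0.000000), Y(Ω₂)=(-0.000502, 0.000000)
  term(m=+1) = (-0.137903, -0.027339)   from Y*(Ω₁)=(0.334207, 0.072280), Y(Ω₂)=(-0.411090, 0.007107)
  term(m=+2) = (0.003926, 0.001620)   from Y*(Ω₁)=(-0.029966, -0.013598), Y(Ω₂)=(-0.128997, 0.004461)
  term(m=+3) = (-0.102590, -0.068263)   from Y*(Ω₁)=(-0.291235, -0.216375), Y(Ω₂)=(0.339180, -0.017604)
  term(m=+4) = (-0.051491, -0.051227)   from Y*(Ω₁)=(-0.099182, -0.113352), Y(Ω₂)=(0.481085, -0.033316)
  term(m=+5) = (0.053163, 0.079014)   from Y*(Ω₁)=(0.135503, 0.244634), Y(Ω₂)=(0.339272, -0.029395)
  term(m=+6) = (0.027265, 0.065113)   from Y*(Ω₁)=(0.130437, 0.432613), Y(Ω₂)=(0.155388, -0.016174)
  term(m=+7) = (0.003098, 0.015218)   from Y*(Ω₁)=(0.025622, 0.320209), Y(Ω₂)=(0.047991, -0.005835)
  term(m=+8) = (0.000006, 0.001118)   from Y*(Ω₁)=(-0.016184, 0.120832), Y(Ω₂)=(0.009079, -0.001264)
Total Σ_m = (-0.409094, -0.000000). Multiply by 0.739198: (-0.302401, -0.000000). P_8(cos γ) = -0.302401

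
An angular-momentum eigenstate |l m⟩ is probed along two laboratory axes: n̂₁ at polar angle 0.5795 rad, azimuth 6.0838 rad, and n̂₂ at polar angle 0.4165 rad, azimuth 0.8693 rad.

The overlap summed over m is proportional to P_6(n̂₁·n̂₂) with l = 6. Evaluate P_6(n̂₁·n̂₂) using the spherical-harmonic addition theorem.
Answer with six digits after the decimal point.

Term-by-term m-sum for l=6 (normalisation 4π/13 = 0.966644):
  m=-6: 0.00477 - 0.01212j × 0.00102 + 0.00186j = 0.00003 - 0.00000j  (running Σ = 0.00003 - 0.00000j)
  m=-5: 0.03743 - 0.05791j × -0.00593 + 0.01549j = 0.00067 + 0.00092j  (running Σ = 0.00070 + 0.00092j)
  m=-4: 0.15017 - 0.15386j × -0.07400 + 0.02581j = -0.00714 + 0.01526j  (running Σ = -0.00644 + 0.01618j)
  m=-3: 0.34773 - 0.23695j × -0.21053 - 0.12440j = -0.10269 + 0.00663j  (running Σ = -0.10912 + 0.02281j)
  m=-2: 0.41164 - 0.17344j × -0.08038 - 0.47448j = -0.11538 - 0.18138j  (running Σ = -0.22451 - 0.15857j)
  m=-1: 0.03184 - 0.00643j × 0.29430 - 0.34835j = 0.00713 - 0.01298j  (running Σ = -0.21738 - 0.17155j)
  m=0: -0.42061 + 0.00000j × -0.15152 + 0.00000j = 0.06373 + 0.00000j  (running Σ = -0.15365 - 0.17155j)
  m=1: -0.03184 - 0.00643j × -0.29430 - 0.34835j = 0.00713 + 0.01298j  (running Σ = -0.14652 - 0.15857j)
  m=2: 0.41164 + 0.17344j × -0.08038 + 0.47448j = -0.11538 + 0.18138j  (running Σ = -0.26190 + 0.02281j)
  m=3: -0.34773 - 0.23695j × 0.21053 - 0.12440j = -0.10269 - 0.00663j  (running Σ = -0.36459 + 0.01618j)
  m=4: 0.15017 + 0.15386j × -0.07400 - 0.02581j = -0.00714 - 0.01526j  (running Σ = -0.37173 + 0.00092j)
  m=5: -0.03743 - 0.05791j × 0.00593 + 0.01549j = 0.00067 - 0.00092j  (running Σ = -0.37105 - 0.00000j)
  m=6: 0.00477 + 0.01212j × 0.00102 - 0.00186j = 0.00003 + 0.00000j  (running Σ = -0.37102 - 0.00000j)
Accumulated sum -0.37102 - 0.00000j; after 4π/(2l+1) scaling, -0.35865 - 0.00000j ⇒ P_6 = -0.358648

-0.358648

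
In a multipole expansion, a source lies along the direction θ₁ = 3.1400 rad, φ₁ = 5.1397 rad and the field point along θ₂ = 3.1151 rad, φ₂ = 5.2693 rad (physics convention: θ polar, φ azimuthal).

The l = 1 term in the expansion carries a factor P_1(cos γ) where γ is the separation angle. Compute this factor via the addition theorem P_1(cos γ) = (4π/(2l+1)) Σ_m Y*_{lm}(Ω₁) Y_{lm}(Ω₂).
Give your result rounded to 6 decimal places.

Summing Y*_{l m}(θ₁,φ₁)·Y_{l m}(θ₂,φ₂) over m ∈ [−1, 1]; prefactor 4π/(2·1+1) = 4.188790:
  term(m=-1) = (0.000005, -0.000001)   from Y*(Ω₁)=(0.000228, -0.000501), Y(Ω₂)=(0.004837, 0.007769)
  term(m=+0) = (0.238648, 0.000000)   from Y*(Ω₁)=(-0.488602, -0.000000), Y(Ω₂)=(-0.488431, 0.000000)
  term(m=+1) = (0.000005, 0.000001)   from Y*(Ω₁)=(-0.000228, -0.000501), Y(Ω₂)=(-0.004837, 0.007769)
Accumulated sum (0.238658, 0.000000); after 4π/(2l+1) scaling, (0.999690, 0.000000) ⇒ P_1 = 0.999690

0.999690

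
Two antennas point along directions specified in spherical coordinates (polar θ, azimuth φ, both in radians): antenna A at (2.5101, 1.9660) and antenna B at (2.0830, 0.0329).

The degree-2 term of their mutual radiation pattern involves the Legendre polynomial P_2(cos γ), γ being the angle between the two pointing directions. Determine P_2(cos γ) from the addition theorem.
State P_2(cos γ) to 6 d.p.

-0.431821

Addition theorem: P_2(cos γ) = (4π/5) Σ_m Y*_{lm}(Ω₁) Y_{lm}(Ω₂), m = −2…2:
  term(m=-2) = -0.029584-0.026189i   from Y*(Ω₁)=-0.094714-0.095668i, Y(Ω₂)=+0.292857-0.019298i
  term(m=-1) = -0.043060+0.113605i   from Y*(Ω₁)=+0.141724-0.339744i, Y(Ω₂)=-0.329857+0.010856i
  term(m=+0) = -0.026528+0.000000i   from Y*(Ω₁)=+0.301029-0.000000i, Y(Ω₂)=-0.088123+0.000000i
  term(m=+1) = -0.043060-0.113605i   from Y*(Ω₁)=-0.141724-0.339744i, Y(Ω₂)=+0.329857+0.010856i
  term(m=+2) = -0.029584+0.026189i   from Y*(Ω₁)=-0.094714+0.095668i, Y(Ω₂)=+0.292857+0.019298i
Accumulated sum -0.171816-0.000000i; after 4π/(2l+1) scaling, -0.431821-0.000000i ⇒ P_2 = -0.431821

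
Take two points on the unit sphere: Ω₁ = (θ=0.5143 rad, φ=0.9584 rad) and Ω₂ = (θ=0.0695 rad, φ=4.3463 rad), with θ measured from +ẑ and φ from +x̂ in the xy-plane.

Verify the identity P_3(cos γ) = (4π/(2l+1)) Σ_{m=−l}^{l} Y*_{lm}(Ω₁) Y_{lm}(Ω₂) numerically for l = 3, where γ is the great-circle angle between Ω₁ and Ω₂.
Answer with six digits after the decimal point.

0.204469

Expand P_3 via completeness: Σ_{m} conj(Y_{3,m}) at Ω₁ times Y_{3,m} at Ω₂ —
  [-3]  conj(Y_{3,-3})(Ω₁) = -0.04792 + 0.01307j ; Y_{3,-3}(Ω₂) = 0.00012 - 0.00006j ; Δ = -0.00001 + 0.00000j
  [-2]  conj(Y_{3,-2})(Ω₁) = -0.07302 + 0.20256j ; Y_{3,-2}(Ω₂) = -0.00366 - 0.00329j ; Δ = 0.00093 - 0.00050j
  [-1]  conj(Y_{3,-1})(Ω₁) = 0.25497 + 0.36296j ; Y_{3,-1}(Ω₂) = -0.03194 + 0.08332j ; Δ = -0.03838 + 0.00965j
  [+0]  conj(Y_{3,0})(Ω₁) = 0.25669 + 0.00000j ; Y_{3,0}(Ω₂) = 0.73557 + 0.00000j ; Δ = 0.18881 + 0.00000j
  [+1]  conj(Y_{3,1})(Ω₁) = -0.25497 + 0.36296j ; Y_{3,1}(Ω₂) = 0.03194 + 0.08332j ; Δ = -0.03838 - 0.00965j
  [+2]  conj(Y_{3,2})(Ω₁) = -0.07302 - 0.20256j ; Y_{3,2}(Ω₂) = -0.00366 + 0.00329j ; Δ = 0.00093 + 0.00050j
  [+3]  conj(Y_{3,3})(Ω₁) = 0.04792 + 0.01307j ; Y_{3,3}(Ω₂) = -0.00012 - 0.00006j ; Δ = -0.00001 - 0.00000j
Σ over m = 0.11390 - 0.00000j; ×(4π/7) → 0.20447 - 0.00000j. Real part: 0.204469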